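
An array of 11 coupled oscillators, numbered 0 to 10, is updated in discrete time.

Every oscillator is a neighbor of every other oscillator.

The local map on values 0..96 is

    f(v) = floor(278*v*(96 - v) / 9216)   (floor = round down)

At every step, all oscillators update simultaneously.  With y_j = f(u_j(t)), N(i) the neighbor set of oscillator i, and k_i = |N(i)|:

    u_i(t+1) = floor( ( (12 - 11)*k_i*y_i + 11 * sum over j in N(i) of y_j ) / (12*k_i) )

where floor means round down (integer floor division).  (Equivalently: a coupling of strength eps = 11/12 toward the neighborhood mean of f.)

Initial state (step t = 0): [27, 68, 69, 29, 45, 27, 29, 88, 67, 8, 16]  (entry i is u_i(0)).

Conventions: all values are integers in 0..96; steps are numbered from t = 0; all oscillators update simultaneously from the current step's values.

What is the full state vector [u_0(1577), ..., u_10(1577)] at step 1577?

Simulating step by step:
t=0: [27, 68, 69, 29, 45, 27, 29, 88, 67, 8, 16]
t=1: [49, 49, 49, 49, 49, 49, 49, 50, 49, 50, 49]
t=2: [69, 69, 69, 69, 69, 69, 69, 69, 69, 69, 69]
t=3: [56, 56, 56, 56, 56, 56, 56, 56, 56, 56, 56]
t=4: [67, 67, 67, 67, 67, 67, 67, 67, 67, 67, 67]
t=5: [58, 58, 58, 58, 58, 58, 58, 58, 58, 58, 58]
t=6: [66, 66, 66, 66, 66, 66, 66, 66, 66, 66, 66]
t=7: [59, 59, 59, 59, 59, 59, 59, 59, 59, 59, 59]
t=8: [65, 65, 65, 65, 65, 65, 65, 65, 65, 65, 65]
t=9: [60, 60, 60, 60, 60, 60, 60, 60, 60, 60, 60]
t=10: [65, 65, 65, 65, 65, 65, 65, 65, 65, 65, 65]

Answer: [60, 60, 60, 60, 60, 60, 60, 60, 60, 60, 60]
Key observation: The state at step 8, [65, 65, 65, 65, 65, 65, 65, 65, 65, 65, 65], reappears at step 10: the system is in a cycle of period 2 from step 8 on.  Therefore the state at step 1577 equals the state at step 8 + ((1577 - 8) mod 2) = 9, which is [60, 60, 60, 60, 60, 60, 60, 60, 60, 60, 60].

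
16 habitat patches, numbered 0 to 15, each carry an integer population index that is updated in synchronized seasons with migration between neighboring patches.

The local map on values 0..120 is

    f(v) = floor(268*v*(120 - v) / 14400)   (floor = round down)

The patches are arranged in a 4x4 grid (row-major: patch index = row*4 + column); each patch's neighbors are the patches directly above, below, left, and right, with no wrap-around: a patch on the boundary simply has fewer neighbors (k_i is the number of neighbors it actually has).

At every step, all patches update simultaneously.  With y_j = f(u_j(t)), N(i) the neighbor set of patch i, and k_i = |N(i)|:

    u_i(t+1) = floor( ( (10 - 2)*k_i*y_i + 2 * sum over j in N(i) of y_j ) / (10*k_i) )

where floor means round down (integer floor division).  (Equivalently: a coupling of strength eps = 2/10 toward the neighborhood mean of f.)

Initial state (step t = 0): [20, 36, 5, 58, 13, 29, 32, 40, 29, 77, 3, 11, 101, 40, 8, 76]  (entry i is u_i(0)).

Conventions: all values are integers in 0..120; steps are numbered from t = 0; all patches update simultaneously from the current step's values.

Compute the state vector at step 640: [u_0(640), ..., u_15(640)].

Answer: [66, 66, 66, 66, 66, 66, 66, 66, 66, 66, 66, 66, 66, 66, 66, 66]
Key observation: The state at step 5, [66, 66, 66, 66, 66, 66, 66, 66, 66, 66, 66, 66, 66, 66, 66, 66], reappears at step 6: the system is in a cycle of period 1 from step 5 on.  Therefore the state at step 640 equals the state at step 5 + ((640 - 5) mod 1) = 5, which is [66, 66, 66, 66, 66, 66, 66, 66, 66, 66, 66, 66, 66, 66, 66, 66].

Derivation:
t=0: [20, 36, 5, 58, 13, 29, 32, 40, 29, 77, 3, 11, 101, 40, 8, 76]
t=1: [37, 51, 19, 59, 29, 48, 47, 56, 47, 56, 12, 26, 38, 54, 21, 53]
t=2: [57, 62, 40, 62, 51, 63, 59, 64, 61, 63, 29, 46, 58, 63, 40, 61]
t=3: [65, 65, 60, 65, 65, 65, 64, 65, 65, 65, 51, 62, 66, 65, 59, 65]
t=4: [66, 66, 66, 66, 66, 66, 66, 66, 66, 65, 65, 65, 66, 66, 65, 66]
t=5: [66, 66, 66, 66, 66, 66, 66, 66, 66, 66, 66, 66, 66, 66, 66, 66]
t=6: [66, 66, 66, 66, 66, 66, 66, 66, 66, 66, 66, 66, 66, 66, 66, 66]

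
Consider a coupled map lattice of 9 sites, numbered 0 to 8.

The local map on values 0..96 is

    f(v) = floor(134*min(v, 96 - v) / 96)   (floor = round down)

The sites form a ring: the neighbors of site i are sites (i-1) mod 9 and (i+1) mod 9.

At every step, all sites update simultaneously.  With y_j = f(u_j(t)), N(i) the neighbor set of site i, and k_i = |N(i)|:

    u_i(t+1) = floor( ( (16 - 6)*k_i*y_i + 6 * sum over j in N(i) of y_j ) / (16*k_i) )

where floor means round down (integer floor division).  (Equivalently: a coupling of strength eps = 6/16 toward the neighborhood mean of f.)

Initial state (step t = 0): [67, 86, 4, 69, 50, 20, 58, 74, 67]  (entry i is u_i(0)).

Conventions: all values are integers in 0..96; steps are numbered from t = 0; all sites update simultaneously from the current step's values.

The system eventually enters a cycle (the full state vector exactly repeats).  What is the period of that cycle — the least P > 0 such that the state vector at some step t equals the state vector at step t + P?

Simulating step by step:
t=0: [67, 86, 4, 69, 50, 20, 58, 74, 67]
t=1: [34, 16, 12, 36, 52, 38, 43, 36, 38]
t=2: [43, 25, 23, 45, 57, 55, 56, 52, 51]
t=3: [55, 38, 38, 54, 56, 56, 56, 60, 61]
t=4: [54, 53, 53, 56, 55, 55, 54, 50, 50]
t=5: [59, 59, 59, 56, 56, 57, 58, 62, 62]
t=6: [50, 51, 51, 54, 54, 54, 52, 48, 47]
t=7: [63, 62, 61, 58, 58, 58, 61, 65, 65]
t=8: [45, 47, 48, 52, 53, 52, 48, 43, 43]
t=9: [62, 64, 65, 61, 60, 61, 64, 61, 60]
t=10: [47, 44, 44, 47, 49, 47, 45, 47, 49]
t=11: [64, 61, 61, 64, 65, 64, 63, 64, 65]
t=12: [44, 47, 47, 44, 43, 44, 45, 44, 43]
t=13: [61, 64, 64, 61, 60, 61, 61, 61, 60]
t=14: [47, 44, 44, 47, 49, 48, 48, 48, 49]
t=15: [64, 61, 61, 64, 65, 66, 67, 66, 65]
t=16: [44, 47, 47, 44, 42, 41, 40, 41, 42]
t=17: [61, 64, 64, 61, 58, 56, 55, 56, 58]
t=18: [48, 44, 44, 48, 52, 55, 56, 55, 52]
t=19: [64, 62, 62, 64, 61, 57, 55, 57, 61]
t=20: [45, 46, 46, 45, 48, 53, 55, 53, 48]
t=21: [63, 63, 63, 63, 64, 60, 58, 60, 64]
t=22: [45, 46, 46, 45, 45, 49, 51, 49, 45]
t=23: [62, 63, 63, 62, 62, 63, 63, 63, 62]
t=24: [46, 46, 46, 46, 46, 46, 46, 46, 46]
t=25: [64, 64, 64, 64, 64, 64, 64, 64, 64]
t=26: [44, 44, 44, 44, 44, 44, 44, 44, 44]
t=27: [61, 61, 61, 61, 61, 61, 61, 61, 61]
t=28: [48, 48, 48, 48, 48, 48, 48, 48, 48]
t=29: [67, 67, 67, 67, 67, 67, 67, 67, 67]
t=30: [40, 40, 40, 40, 40, 40, 40, 40, 40]
t=31: [55, 55, 55, 55, 55, 55, 55, 55, 55]
t=32: [57, 57, 57, 57, 57, 57, 57, 57, 57]
t=33: [54, 54, 54, 54, 54, 54, 54, 54, 54]
t=34: [58, 58, 58, 58, 58, 58, 58, 58, 58]
t=35: [53, 53, 53, 53, 53, 53, 53, 53, 53]
t=36: [60, 60, 60, 60, 60, 60, 60, 60, 60]
t=37: [50, 50, 50, 50, 50, 50, 50, 50, 50]
t=38: [64, 64, 64, 64, 64, 64, 64, 64, 64]

Answer: 13
Key observation: The state at step 25, [64, 64, 64, 64, 64, 64, 64, 64, 64], reappears at step 38 — and no state repeats earlier — so the cycle the system enters has period 13.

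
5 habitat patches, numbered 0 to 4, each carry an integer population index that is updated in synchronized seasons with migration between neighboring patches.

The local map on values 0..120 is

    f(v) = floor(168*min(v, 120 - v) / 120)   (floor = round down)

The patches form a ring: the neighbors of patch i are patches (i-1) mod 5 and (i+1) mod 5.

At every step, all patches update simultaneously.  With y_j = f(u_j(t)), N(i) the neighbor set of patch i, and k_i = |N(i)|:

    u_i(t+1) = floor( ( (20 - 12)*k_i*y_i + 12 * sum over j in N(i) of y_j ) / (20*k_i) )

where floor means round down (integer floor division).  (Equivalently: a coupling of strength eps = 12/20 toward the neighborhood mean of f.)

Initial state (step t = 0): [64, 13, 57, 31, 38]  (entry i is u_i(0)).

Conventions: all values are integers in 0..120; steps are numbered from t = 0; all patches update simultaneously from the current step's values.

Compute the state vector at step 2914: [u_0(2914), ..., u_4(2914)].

Answer: [79, 79, 79, 79, 79]
Key observation: The state at step 30, [79, 79, 79, 79, 79], reappears at step 32: the system is in a cycle of period 2 from step 30 on.  Therefore the state at step 2914 equals the state at step 30 + ((2914 - 30) mod 2) = 30, which is [79, 79, 79, 79, 79].

Derivation:
t=0: [64, 13, 57, 31, 38]
t=1: [52, 54, 49, 56, 57]
t=2: [75, 72, 73, 75, 76]
t=3: [63, 65, 65, 63, 62]
t=4: [79, 77, 77, 79, 79]
t=5: [57, 59, 59, 57, 57]
t=6: [79, 81, 81, 79, 79]
t=7: [56, 54, 54, 56, 57]
t=8: [77, 75, 75, 77, 78]
t=9: [60, 62, 62, 60, 59]
t=10: [82, 81, 81, 82, 83]
t=11: [52, 53, 53, 52, 52]
t=12: [72, 73, 73, 72, 72]
t=13: [66, 65, 65, 66, 67]
t=14: [75, 76, 76, 75, 74]
t=15: [62, 61, 61, 62, 63]
t=16: [80, 81, 81, 80, 80]
t=17: [55, 54, 54, 55, 56]
t=18: [76, 75, 75, 76, 77]
t=19: [61, 62, 62, 61, 60]
t=20: [82, 81, 81, 82, 82]
t=21: [53, 53, 53, 53, 53]
t=22: [74, 74, 74, 74, 74]
t=23: [64, 64, 64, 64, 64]
t=24: [78, 78, 78, 78, 78]
t=25: [58, 58, 58, 58, 58]
t=26: [81, 81, 81, 81, 81]
t=27: [54, 54, 54, 54, 54]
t=28: [75, 75, 75, 75, 75]
t=29: [63, 63, 63, 63, 63]
t=30: [79, 79, 79, 79, 79]
t=31: [57, 57, 57, 57, 57]
t=32: [79, 79, 79, 79, 79]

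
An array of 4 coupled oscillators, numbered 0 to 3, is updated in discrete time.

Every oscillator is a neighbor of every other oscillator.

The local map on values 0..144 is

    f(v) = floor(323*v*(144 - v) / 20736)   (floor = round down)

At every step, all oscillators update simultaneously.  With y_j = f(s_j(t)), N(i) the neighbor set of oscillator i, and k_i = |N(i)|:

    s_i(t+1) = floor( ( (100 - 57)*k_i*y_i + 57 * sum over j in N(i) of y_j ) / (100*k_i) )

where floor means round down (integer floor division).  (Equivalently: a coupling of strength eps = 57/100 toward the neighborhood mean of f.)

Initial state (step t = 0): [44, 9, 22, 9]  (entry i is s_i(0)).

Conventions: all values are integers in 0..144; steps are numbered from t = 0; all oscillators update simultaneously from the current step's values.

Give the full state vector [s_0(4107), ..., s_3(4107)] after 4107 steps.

Simulating step by step:
t=0: [44, 9, 22, 9]
t=1: [43, 31, 37, 31]
t=2: [60, 57, 59, 57]
t=3: [77, 77, 77, 77]
t=4: [80, 80, 80, 80]
t=5: [79, 79, 79, 79]
t=6: [79, 79, 79, 79]

Answer: [79, 79, 79, 79]
Key observation: The state at step 5, [79, 79, 79, 79], reappears at step 6: the system is in a cycle of period 1 from step 5 on.  Therefore the state at step 4107 equals the state at step 5 + ((4107 - 5) mod 1) = 5, which is [79, 79, 79, 79].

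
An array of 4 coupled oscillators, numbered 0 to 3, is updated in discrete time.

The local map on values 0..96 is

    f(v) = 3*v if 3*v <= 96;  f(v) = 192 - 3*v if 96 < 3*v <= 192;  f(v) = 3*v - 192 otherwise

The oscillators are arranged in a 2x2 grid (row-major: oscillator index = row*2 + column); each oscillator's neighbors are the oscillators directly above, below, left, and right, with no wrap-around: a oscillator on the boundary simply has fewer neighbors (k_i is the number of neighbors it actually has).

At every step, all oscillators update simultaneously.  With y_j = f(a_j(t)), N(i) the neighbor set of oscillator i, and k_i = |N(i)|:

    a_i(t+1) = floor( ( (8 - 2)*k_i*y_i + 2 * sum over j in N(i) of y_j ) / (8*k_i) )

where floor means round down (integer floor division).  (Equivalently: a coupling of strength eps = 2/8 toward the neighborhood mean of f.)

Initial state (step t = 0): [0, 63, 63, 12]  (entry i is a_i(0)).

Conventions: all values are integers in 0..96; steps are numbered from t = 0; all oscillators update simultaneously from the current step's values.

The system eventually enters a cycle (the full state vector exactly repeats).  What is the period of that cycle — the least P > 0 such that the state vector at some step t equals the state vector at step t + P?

Simulating step by step:
t=0: [0, 63, 63, 12]
t=1: [0, 6, 6, 27]
t=2: [4, 23, 23, 65]
t=3: [26, 53, 53, 19]
t=4: [66, 41, 41, 51]
t=5: [21, 57, 57, 46]
t=6: [52, 30, 30, 45]
t=7: [49, 79, 79, 65]
t=8: [45, 39, 39, 13]
t=9: [61, 68, 68, 48]
t=10: [9, 16, 16, 39]
t=11: [32, 48, 48, 68]
t=12: [84, 49, 49, 21]
t=13: [56, 49, 49, 58]
t=14: [29, 39, 39, 24]
t=15: [84, 76, 76, 72]
t=16: [54, 37, 37, 27]
t=17: [42, 74, 74, 81]
t=18: [57, 37, 37, 45]
t=19: [36, 70, 70, 63]
t=20: [67, 24, 24, 6]
t=21: [24, 57, 57, 31]
t=22: [59, 36, 36, 75]
t=23: [32, 69, 69, 45]
t=24: [75, 30, 30, 46]
t=25: [47, 78, 78, 63]
t=26: [48, 38, 38, 12]
t=27: [55, 69, 69, 46]
t=28: [24, 21, 21, 44]
t=29: [69, 63, 63, 60]
t=30: [12, 5, 5, 9]
t=31: [30, 19, 19, 24]
t=32: [81, 63, 63, 68]
t=33: [39, 10, 10, 9]
t=34: [63, 35, 35, 27]
t=35: [24, 75, 75, 82]
t=36: [62, 40, 40, 48]
t=37: [22, 60, 60, 54]
t=38: [52, 21, 21, 25]
t=39: [42, 61, 61, 72]
t=40: [51, 18, 18, 20]
t=41: [42, 52, 52, 58]
t=42: [58, 37, 37, 22]
t=43: [33, 71, 71, 69]
t=44: [75, 29, 29, 16]
t=45: [46, 75, 75, 57]
t=46: [48, 34, 34, 24]
t=47: [58, 82, 82, 76]
t=48: [27, 47, 47, 40]
t=49: [73, 57, 57, 66]
t=50: [25, 19, 19, 9]
t=51: [70, 55, 55, 34]
t=52: [20, 33, 33, 74]
t=53: [68, 81, 81, 45]
t=54: [21, 46, 46, 55]
t=55: [60, 51, 51, 33]
t=56: [18, 42, 42, 79]
t=57: [57, 61, 61, 50]
t=58: [18, 14, 14, 33]
t=59: [51, 49, 49, 80]
t=60: [40, 44, 44, 47]
t=61: [69, 60, 60, 53]
t=62: [14, 15, 15, 27]
t=63: [42, 49, 49, 72]
t=64: [60, 45, 45, 29]
t=65: [23, 55, 55, 79]
t=66: [58, 34, 34, 40]
t=67: [36, 78, 78, 76]
t=68: [73, 46, 46, 37]
t=69: [33, 54, 54, 74]
t=70: [77, 37, 37, 30]
t=71: [49, 76, 76, 87]
t=72: [42, 41, 41, 60]
t=73: [66, 61, 61, 26]
t=74: [6, 17, 17, 60]
t=75: [26, 42, 42, 21]
t=76: [75, 67, 67, 63]
t=77: [27, 11, 11, 4]
t=78: [69, 36, 36, 17]
t=79: [32, 71, 71, 59]
t=80: [77, 29, 29, 16]
t=81: [51, 76, 76, 57]
t=82: [38, 34, 34, 24]
t=83: [81, 86, 86, 76]
t=84: [54, 60, 60, 43]
t=85: [25, 20, 20, 50]
t=86: [71, 59, 59, 46]
t=87: [19, 20, 20, 44]
t=88: [57, 59, 59, 60]
t=89: [19, 15, 15, 12]
t=90: [54, 45, 45, 38]
t=91: [36, 56, 56, 72]
t=92: [69, 31, 31, 24]
t=93: [34, 80, 80, 77]
t=94: [79, 52, 52, 41]
t=95: [42, 41, 41, 60]

Answer: 23
Key observation: The state at step 72, [42, 41, 41, 60], reappears at step 95 — and no state repeats earlier — so the cycle the system enters has period 23.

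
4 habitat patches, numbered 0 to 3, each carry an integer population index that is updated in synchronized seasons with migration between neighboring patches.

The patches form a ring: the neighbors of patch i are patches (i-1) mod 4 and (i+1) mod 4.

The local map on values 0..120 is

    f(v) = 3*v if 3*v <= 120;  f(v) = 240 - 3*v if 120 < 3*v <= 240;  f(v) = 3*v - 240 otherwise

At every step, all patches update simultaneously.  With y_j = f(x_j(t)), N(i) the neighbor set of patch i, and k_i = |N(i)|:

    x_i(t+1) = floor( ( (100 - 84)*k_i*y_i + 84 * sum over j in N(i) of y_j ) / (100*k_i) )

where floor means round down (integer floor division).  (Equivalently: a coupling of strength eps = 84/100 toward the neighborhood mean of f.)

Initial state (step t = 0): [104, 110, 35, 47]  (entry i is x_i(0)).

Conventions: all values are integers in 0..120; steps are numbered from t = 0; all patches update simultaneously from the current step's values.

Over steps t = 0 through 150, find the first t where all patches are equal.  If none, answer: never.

Answer: never
Key observation: The state at step 6 reappears at step 10 — the system is in a cycle of period 4 from step 6 on.  No step 0..10 is synchronized, and the cycle repeats forever, so no step up to 150 (or ever) has all patches equal.

Derivation:
t=0: [104, 110, 35, 47]  (not all equal)
t=1: [90, 88, 96, 90]  (not all equal)
t=2: [27, 36, 30, 37]  (not all equal)
t=3: [104, 89, 106, 89]  (not all equal)
t=4: [34, 67, 35, 67]  (not all equal)
t=5: [49, 93, 49, 93]  (not all equal)
t=6: [47, 84, 47, 84]  (not all equal)
t=7: [25, 85, 25, 85]  (not all equal)
t=8: [24, 65, 24, 65]  (not all equal)
t=9: [49, 67, 49, 67]  (not all equal)
t=10: [47, 84, 47, 84]  (not all equal)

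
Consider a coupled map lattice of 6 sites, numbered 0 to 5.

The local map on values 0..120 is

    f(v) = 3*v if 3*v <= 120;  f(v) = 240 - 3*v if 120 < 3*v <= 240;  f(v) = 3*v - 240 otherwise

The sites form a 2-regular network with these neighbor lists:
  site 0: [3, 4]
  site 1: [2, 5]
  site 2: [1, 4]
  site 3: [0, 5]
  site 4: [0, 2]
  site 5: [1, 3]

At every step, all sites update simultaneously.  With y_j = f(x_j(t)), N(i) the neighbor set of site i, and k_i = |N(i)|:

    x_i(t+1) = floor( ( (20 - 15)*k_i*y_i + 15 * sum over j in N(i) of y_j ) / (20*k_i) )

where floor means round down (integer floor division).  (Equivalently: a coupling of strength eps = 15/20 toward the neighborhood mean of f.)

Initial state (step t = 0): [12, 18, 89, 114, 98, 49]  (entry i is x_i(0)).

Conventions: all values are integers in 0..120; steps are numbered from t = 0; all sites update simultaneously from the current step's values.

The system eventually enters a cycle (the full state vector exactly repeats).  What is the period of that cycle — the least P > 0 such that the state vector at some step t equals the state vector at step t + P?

Simulating step by step:
t=0: [12, 18, 89, 114, 98, 49]
t=1: [67, 58, 47, 73, 37, 81]
t=2: [59, 54, 91, 21, 79, 33]
t=3: [40, 69, 38, 76, 36, 77]
t=4: [75, 54, 81, 51, 114, 19]
t=5: [74, 42, 68, 48, 32, 76]
t=6: [76, 46, 87, 35, 44, 81]
t=7: [82, 34, 84, 31, 39, 78]
t=8: [80, 32, 85, 27, 36, 74]
t=9: [70, 36, 80, 27, 32, 70]
t=10: [73, 38, 76, 42, 35, 78]
t=11: [87, 35, 85, 38, 38, 87]
t=12: [90, 39, 85, 44, 42, 87]
t=13: [90, 42, 90, 46, 45, 89]
t=14: [85, 49, 89, 46, 48, 87]
t=15: [78, 41, 77, 39, 39, 78]
t=16: [89, 34, 90, 33, 34, 89]
t=17: [82, 46, 84, 45, 46, 82]
t=18: [79, 32, 79, 30, 32, 79]
t=19: [70, 26, 72, 24, 26, 70]
t=20: [63, 39, 64, 40, 39, 63]
t=21: [101, 66, 99, 68, 66, 101]
t=22: [45, 55, 45, 56, 55, 45]
t=23: [81, 97, 82, 96, 97, 81]
t=24: [37, 16, 39, 14, 16, 37]
t=25: [61, 97, 65, 93, 97, 61]
t=26: [48, 51, 49, 52, 51, 48]
t=27: [88, 92, 88, 93, 92, 88]
t=28: [34, 27, 33, 27, 27, 34]
t=29: [86, 95, 85, 96, 95, 86]
t=30: [39, 23, 37, 25, 23, 39]
t=31: [83, 102, 79, 106, 102, 83]
t=32: [56, 21, 50, 26, 21, 56]
t=33: [70, 76, 69, 73, 76, 70]
t=34: [19, 26, 17, 27, 26, 19]
t=35: [73, 60, 71, 63, 60, 73]
t=36: [46, 33, 51, 28, 33, 46]
t=37: [94, 95, 96, 97, 95, 94]
t=38: [46, 45, 45, 44, 45, 46]
t=39: [105, 103, 105, 103, 103, 105]
t=40: [70, 73, 70, 73, 73, 70]
t=41: [23, 27, 23, 27, 27, 23]
t=42: [78, 72, 78, 72, 72, 78]
t=43: [19, 10, 19, 10, 10, 19]
t=44: [36, 50, 36, 50, 50, 36]
t=45: [94, 103, 94, 103, 103, 94]
t=46: [62, 48, 62, 48, 48, 62]
t=47: [85, 64, 85, 64, 64, 85]
t=48: [39, 23, 39, 23, 23, 39]
t=49: [81, 105, 81, 105, 105, 81]
t=50: [57, 21, 57, 21, 21, 57]
t=51: [64, 67, 64, 67, 67, 64]
t=52: [41, 45, 41, 45, 45, 41]
t=53: [108, 114, 108, 114, 114, 108]
t=54: [97, 88, 97, 88, 88, 97]
t=55: [30, 44, 30, 44, 44, 30]
t=56: [103, 94, 103, 94, 94, 103]
t=57: [48, 62, 48, 62, 62, 48]
t=58: [64, 85, 64, 85, 85, 64]
t=59: [23, 39, 23, 39, 39, 23]
t=60: [105, 81, 105, 81, 81, 105]
t=61: [21, 57, 21, 57, 57, 21]
t=62: [67, 64, 67, 64, 64, 67]
t=63: [45, 41, 45, 41, 41, 45]
t=64: [114, 108, 114, 108, 108, 114]
t=65: [88, 97, 88, 97, 97, 88]
t=66: [44, 30, 44, 30, 30, 44]
t=67: [94, 103, 94, 103, 103, 94]

Answer: 22
Key observation: The state at step 45, [94, 103, 94, 103, 103, 94], reappears at step 67 — and no state repeats earlier — so the cycle the system enters has period 22.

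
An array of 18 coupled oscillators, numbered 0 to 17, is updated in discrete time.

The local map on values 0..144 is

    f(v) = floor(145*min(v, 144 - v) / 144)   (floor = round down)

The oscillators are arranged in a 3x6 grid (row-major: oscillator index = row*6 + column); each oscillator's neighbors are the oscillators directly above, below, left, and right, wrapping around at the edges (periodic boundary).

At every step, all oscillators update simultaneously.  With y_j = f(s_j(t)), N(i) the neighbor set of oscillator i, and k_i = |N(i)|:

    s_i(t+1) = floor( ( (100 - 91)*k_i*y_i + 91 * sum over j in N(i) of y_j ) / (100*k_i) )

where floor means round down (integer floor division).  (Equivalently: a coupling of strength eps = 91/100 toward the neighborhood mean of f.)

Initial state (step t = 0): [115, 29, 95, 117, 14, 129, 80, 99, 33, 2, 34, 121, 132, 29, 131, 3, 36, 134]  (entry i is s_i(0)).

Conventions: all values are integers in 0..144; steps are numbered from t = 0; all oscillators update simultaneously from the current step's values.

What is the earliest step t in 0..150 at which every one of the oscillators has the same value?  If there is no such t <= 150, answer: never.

Answer: 12
Key observation: Synchronization is absorbing here: once all oscillators are equal they stay equal, and step 12 is the first all-equal step.

Derivation:
t=0: [115, 29, 95, 117, 14, 129, 80, 99, 33, 2, 34, 121, 132, 29, 131, 3, 36, 134]  (not all equal)
t=1: [29, 37, 27, 17, 26, 18, 30, 39, 27, 22, 20, 30, 31, 25, 27, 18, 17, 20]  (not all equal)
t=2: [29, 30, 27, 22, 18, 25, 32, 30, 28, 20, 23, 22, 26, 32, 24, 20, 20, 23]  (not all equal)
t=3: [28, 29, 26, 21, 22, 23, 27, 30, 25, 22, 20, 25, 28, 27, 26, 21, 20, 23]  (not all equal)
t=4: [26, 27, 25, 22, 21, 24, 27, 27, 25, 21, 22, 23, 26, 28, 24, 22, 21, 23]  (not all equal)
t=5: [26, 26, 24, 22, 22, 23, 25, 26, 24, 22, 21, 23, 26, 26, 24, 22, 21, 23]  (not all equal)
t=6: [25, 25, 24, 22, 21, 23, 25, 25, 24, 22, 21, 23, 25, 25, 24, 22, 21, 23]  (not all equal)
t=7: [24, 24, 23, 22, 21, 23, 24, 24, 23, 22, 21, 23, 24, 24, 23, 22, 21, 23]  (not all equal)
t=8: [23, 23, 23, 22, 21, 22, 23, 23, 23, 22, 21, 22, 23, 23, 23, 22, 21, 22]  (not all equal)
t=9: [22, 23, 22, 22, 21, 22, 22, 23, 22, 22, 21, 22, 22, 23, 22, 22, 21, 22]  (not all equal)
t=10: [22, 22, 22, 21, 21, 21, 22, 22, 22, 21, 21, 21, 22, 22, 22, 21, 21, 21]  (not all equal)
t=11: [21, 22, 21, 21, 21, 21, 21, 22, 21, 21, 21, 21, 21, 22, 21, 21, 21, 21]  (not all equal)
t=12: [21, 21, 21, 21, 21, 21, 21, 21, 21, 21, 21, 21, 21, 21, 21, 21, 21, 21]  (all equal)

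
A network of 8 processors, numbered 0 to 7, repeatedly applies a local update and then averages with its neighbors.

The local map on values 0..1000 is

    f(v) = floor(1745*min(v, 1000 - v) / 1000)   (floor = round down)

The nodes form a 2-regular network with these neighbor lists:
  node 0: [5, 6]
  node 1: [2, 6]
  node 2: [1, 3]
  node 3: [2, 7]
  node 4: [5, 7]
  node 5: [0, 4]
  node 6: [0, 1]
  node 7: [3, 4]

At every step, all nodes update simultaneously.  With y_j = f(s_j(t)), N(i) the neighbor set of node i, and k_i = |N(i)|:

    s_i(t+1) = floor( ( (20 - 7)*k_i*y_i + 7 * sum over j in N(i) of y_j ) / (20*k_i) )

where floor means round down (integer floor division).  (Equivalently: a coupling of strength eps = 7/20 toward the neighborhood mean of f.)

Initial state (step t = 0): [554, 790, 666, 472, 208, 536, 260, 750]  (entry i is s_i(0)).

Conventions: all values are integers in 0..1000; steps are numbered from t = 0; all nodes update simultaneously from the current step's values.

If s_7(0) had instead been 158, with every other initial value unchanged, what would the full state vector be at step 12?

Answer: [464, 838, 849, 843, 574, 421, 735, 790]
Key observation: This trace re-runs the system from the modified initial state.

Derivation:
t=0: [554, 790, 666, 472, 208, 536, 260, 158]
t=1: [726, 419, 586, 684, 425, 725, 494, 386]
t=2: [545, 752, 693, 602, 683, 524, 771, 663]
t=3: [730, 444, 544, 647, 607, 775, 473, 600]
t=4: [519, 786, 759, 661, 636, 457, 754, 681]
t=5: [759, 391, 441, 554, 649, 776, 490, 575]
t=6: [490, 727, 755, 769, 595, 434, 748, 724]
t=7: [765, 460, 431, 420, 675, 765, 518, 506]
t=8: [485, 800, 757, 758, 591, 437, 758, 787]
t=9: [757, 374, 410, 413, 661, 768, 483, 439]
t=10: [493, 696, 704, 727, 588, 440, 735, 727]
t=11: [774, 515, 511, 483, 684, 774, 543, 518]
t=12: [464, 838, 849, 843, 574, 421, 735, 790]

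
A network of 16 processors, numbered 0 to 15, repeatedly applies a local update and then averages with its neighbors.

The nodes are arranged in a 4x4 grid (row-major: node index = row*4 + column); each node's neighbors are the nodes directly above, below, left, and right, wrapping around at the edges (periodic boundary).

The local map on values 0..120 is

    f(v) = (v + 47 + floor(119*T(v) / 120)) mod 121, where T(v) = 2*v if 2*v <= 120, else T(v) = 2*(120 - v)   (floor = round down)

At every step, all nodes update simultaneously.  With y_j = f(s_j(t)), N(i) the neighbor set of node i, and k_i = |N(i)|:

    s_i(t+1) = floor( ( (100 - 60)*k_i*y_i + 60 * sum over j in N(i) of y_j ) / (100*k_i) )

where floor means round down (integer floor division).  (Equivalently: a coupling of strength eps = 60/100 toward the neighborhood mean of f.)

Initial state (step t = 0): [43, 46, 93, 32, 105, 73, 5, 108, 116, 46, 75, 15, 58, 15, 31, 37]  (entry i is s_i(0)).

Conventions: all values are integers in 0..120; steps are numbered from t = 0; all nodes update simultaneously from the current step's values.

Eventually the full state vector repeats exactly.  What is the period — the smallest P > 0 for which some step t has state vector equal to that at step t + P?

Answer: 2
Key observation: The state at step 10, [88, 88, 88, 88, 88, 88, 88, 88, 88, 88, 88, 88, 88, 88, 88, 88], reappears at step 12 — and no state repeats earlier — so the cycle the system enters has period 2.

Derivation:
t=0: [43, 46, 93, 32, 105, 73, 5, 108, 116, 46, 75, 15, 58, 15, 31, 37]
t=1: [58, 71, 53, 41, 61, 73, 71, 57, 66, 73, 70, 71, 74, 72, 50, 48]
t=2: [90, 92, 80, 71, 99, 94, 92, 89, 96, 93, 91, 91, 90, 90, 81, 73]
t=3: [76, 75, 82, 86, 70, 71, 75, 76, 70, 72, 75, 76, 76, 75, 82, 85]
t=4: [88, 89, 84, 82, 93, 92, 89, 88, 92, 92, 89, 88, 88, 89, 84, 83]
t=5: [77, 76, 79, 80, 73, 73, 76, 77, 74, 73, 76, 77, 77, 76, 79, 80]
t=6: [88, 88, 86, 86, 90, 91, 88, 88, 90, 90, 88, 88, 88, 88, 86, 86]
t=7: [77, 76, 78, 78, 75, 75, 76, 77, 75, 75, 77, 77, 77, 77, 78, 78]
t=8: [88, 88, 87, 87, 89, 89, 88, 88, 89, 89, 88, 88, 88, 88, 87, 87]
t=9: [77, 77, 77, 77, 76, 76, 77, 77, 76, 76, 77, 77, 77, 77, 77, 77]
t=10: [88, 88, 88, 88, 88, 88, 88, 88, 88, 88, 88, 88, 88, 88, 88, 88]
t=11: [77, 77, 77, 77, 77, 77, 77, 77, 77, 77, 77, 77, 77, 77, 77, 77]
t=12: [88, 88, 88, 88, 88, 88, 88, 88, 88, 88, 88, 88, 88, 88, 88, 88]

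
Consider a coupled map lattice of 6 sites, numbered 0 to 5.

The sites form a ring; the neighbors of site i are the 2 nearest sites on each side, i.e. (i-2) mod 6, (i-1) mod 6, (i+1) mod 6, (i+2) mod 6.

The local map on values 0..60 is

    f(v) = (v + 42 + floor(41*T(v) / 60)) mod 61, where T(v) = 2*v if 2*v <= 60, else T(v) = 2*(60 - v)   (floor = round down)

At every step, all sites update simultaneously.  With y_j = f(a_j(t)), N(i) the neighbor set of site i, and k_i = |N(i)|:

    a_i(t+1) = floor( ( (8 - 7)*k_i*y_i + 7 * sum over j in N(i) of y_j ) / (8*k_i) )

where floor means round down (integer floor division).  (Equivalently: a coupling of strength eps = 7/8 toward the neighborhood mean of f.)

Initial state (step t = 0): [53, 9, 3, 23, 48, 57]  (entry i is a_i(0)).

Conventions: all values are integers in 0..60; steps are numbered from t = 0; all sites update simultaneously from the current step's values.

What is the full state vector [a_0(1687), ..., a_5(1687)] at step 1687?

Answer: [46, 46, 46, 46, 46, 46]
Key observation: The state at step 4, [46, 46, 46, 46, 46, 46], reappears at step 5: the system is in a cycle of period 1 from step 4 on.  Therefore the state at step 1687 equals the state at step 4 + ((1687 - 4) mod 1) = 4, which is [46, 46, 46, 46, 46, 46].

Derivation:
t=0: [53, 9, 3, 23, 48, 57]
t=1: [35, 37, 33, 34, 42, 32]
t=2: [49, 50, 49, 49, 49, 49]
t=3: [44, 44, 44, 44, 45, 44]
t=4: [46, 46, 46, 46, 46, 46]
t=5: [46, 46, 46, 46, 46, 46]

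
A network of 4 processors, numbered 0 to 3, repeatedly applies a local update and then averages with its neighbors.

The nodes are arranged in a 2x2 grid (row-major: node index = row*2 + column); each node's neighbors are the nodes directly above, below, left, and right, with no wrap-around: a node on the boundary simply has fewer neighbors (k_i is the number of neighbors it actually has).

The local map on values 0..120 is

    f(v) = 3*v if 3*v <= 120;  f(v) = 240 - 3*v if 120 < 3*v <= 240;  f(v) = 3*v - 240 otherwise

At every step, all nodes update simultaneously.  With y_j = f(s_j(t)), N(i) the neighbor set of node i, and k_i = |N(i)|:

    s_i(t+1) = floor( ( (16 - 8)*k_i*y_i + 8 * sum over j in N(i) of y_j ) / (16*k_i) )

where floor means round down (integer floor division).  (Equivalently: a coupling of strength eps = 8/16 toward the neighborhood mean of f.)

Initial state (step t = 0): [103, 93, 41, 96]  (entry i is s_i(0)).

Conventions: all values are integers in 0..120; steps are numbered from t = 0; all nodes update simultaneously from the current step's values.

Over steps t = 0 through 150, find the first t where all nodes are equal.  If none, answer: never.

Simulating step by step:
t=0: [103, 93, 41, 96]  (not all equal)
t=1: [73, 48, 87, 63]  (not all equal)
t=2: [39, 66, 28, 54]  (not all equal)
t=3: [90, 69, 90, 70]  (not all equal)
t=4: [30, 31, 30, 30]  (not all equal)
t=5: [90, 91, 90, 90]  (not all equal)
t=6: [30, 31, 30, 30]  (not all equal)

Answer: never
Key observation: The state at step 4 reappears at step 6 — the system is in a cycle of period 2 from step 4 on.  No step 0..6 is synchronized, and the cycle repeats forever, so no step up to 150 (or ever) has all nodes equal.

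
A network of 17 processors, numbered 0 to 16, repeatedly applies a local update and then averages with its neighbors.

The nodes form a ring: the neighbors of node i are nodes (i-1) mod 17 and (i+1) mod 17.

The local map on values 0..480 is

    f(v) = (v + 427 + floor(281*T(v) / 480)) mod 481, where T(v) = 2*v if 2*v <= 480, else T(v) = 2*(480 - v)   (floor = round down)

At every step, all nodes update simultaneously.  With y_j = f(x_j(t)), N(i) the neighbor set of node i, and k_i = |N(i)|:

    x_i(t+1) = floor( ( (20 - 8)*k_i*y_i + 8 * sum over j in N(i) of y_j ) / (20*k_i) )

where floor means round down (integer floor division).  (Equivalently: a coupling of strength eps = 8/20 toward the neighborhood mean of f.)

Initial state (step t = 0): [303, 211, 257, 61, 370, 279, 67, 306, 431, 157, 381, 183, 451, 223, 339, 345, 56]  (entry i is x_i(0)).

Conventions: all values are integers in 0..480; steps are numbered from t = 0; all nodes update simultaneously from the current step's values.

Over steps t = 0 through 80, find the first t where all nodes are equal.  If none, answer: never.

Answer: 4
Key observation: Synchronization is absorbing here: once all nodes are equal they stay equal, and step 4 is the first all-equal step.

Derivation:
t=0: [303, 211, 257, 61, 370, 279, 67, 306, 431, 157, 381, 183, 451, 223, 339, 345, 56]  (not all equal)
t=1: [367, 426, 374, 228, 374, 383, 237, 378, 408, 346, 391, 380, 412, 434, 445, 372, 221]  (not all equal)
t=2: [439, 438, 441, 441, 442, 446, 453, 445, 441, 444, 442, 441, 437, 433, 434, 437, 432]  (not all equal)
t=3: [433, 432, 432, 432, 431, 431, 430, 431, 431, 432, 432, 432, 433, 433, 433, 433, 433]  (not all equal)
t=4: [434, 434, 434, 434, 434, 434, 434, 434, 434, 434, 434, 434, 434, 434, 434, 434, 434]  (all equal)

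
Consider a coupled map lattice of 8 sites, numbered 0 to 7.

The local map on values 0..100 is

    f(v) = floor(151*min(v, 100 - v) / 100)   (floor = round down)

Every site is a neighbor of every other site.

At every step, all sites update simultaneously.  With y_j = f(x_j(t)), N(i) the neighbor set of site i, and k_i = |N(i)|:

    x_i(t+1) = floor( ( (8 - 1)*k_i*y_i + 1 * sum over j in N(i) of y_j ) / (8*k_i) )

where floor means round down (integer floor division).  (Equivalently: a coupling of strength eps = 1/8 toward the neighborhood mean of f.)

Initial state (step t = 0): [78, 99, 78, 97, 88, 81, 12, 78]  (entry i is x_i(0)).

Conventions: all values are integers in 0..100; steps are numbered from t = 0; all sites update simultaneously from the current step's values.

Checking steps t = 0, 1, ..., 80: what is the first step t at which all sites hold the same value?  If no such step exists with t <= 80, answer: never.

Answer: never
Key observation: The state at step 15 reappears at step 19 — the system is in a cycle of period 4 from step 15 on.  No step 0..19 is synchronized, and the cycle repeats forever, so no step up to 80 (or ever) has all sites equal.

Derivation:
t=0: [78, 99, 78, 97, 88, 81, 12, 78]  (not all equal)
t=1: [31, 3, 31, 6, 18, 27, 18, 31]  (not all equal)
t=2: [43, 7, 43, 12, 27, 38, 27, 43]  (not all equal)
t=3: [61, 14, 61, 21, 40, 55, 40, 61]  (not all equal)
t=4: [57, 25, 57, 33, 58, 64, 58, 57]  (not all equal)
t=5: [63, 39, 63, 50, 62, 54, 62, 63]  (not all equal)
t=6: [55, 58, 55, 72, 57, 67, 57, 55]  (not all equal)
t=7: [66, 62, 66, 44, 63, 50, 63, 66]  (not all equal)
t=8: [51, 57, 51, 64, 55, 72, 55, 51]  (not all equal)
t=9: [71, 64, 71, 55, 66, 45, 66, 71]  (not all equal)
t=10: [44, 53, 44, 64, 51, 64, 51, 44]  (not all equal)
t=11: [65, 69, 65, 55, 71, 55, 71, 65]  (not all equal)
t=12: [52, 46, 52, 64, 44, 64, 44, 52]  (not all equal)
t=13: [71, 68, 71, 55, 65, 55, 65, 71]  (not all equal)
t=14: [44, 48, 44, 64, 51, 64, 51, 44]  (not all equal)
t=15: [65, 71, 65, 55, 71, 55, 71, 65]  (not all equal)
t=16: [52, 44, 52, 64, 44, 64, 44, 52]  (not all equal)
t=17: [71, 65, 71, 55, 65, 55, 65, 71]  (not all equal)
t=18: [44, 52, 44, 64, 52, 64, 52, 44]  (not all equal)
t=19: [65, 71, 65, 55, 71, 55, 71, 65]  (not all equal)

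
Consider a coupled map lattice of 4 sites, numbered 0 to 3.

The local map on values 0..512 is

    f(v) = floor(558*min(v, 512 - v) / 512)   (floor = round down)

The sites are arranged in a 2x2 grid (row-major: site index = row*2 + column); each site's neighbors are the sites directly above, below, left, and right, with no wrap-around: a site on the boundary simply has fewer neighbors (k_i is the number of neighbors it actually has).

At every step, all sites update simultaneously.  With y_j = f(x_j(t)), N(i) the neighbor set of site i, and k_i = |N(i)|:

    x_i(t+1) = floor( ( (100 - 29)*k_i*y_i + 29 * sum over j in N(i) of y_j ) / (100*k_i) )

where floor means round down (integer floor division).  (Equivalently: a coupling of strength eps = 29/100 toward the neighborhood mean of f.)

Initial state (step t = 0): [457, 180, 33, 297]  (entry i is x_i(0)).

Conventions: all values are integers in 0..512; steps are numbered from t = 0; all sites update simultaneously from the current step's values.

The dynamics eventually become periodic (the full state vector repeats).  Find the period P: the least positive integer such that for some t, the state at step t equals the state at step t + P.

Simulating step by step:
t=0: [457, 180, 33, 297]
t=1: [75, 181, 67, 199]
t=2: [96, 182, 94, 192]
t=3: [117, 185, 117, 191]
t=4: [137, 191, 138, 195]
t=5: [157, 200, 158, 202]
t=6: [177, 210, 178, 212]
t=7: [197, 223, 198, 225]
t=8: [218, 239, 219, 240]
t=9: [240, 256, 241, 257]
t=10: [263, 276, 264, 275]
t=11: [268, 259, 268, 259]
t=12: [266, 273, 266, 273]
t=13: [266, 261, 266, 261]
t=14: [268, 272, 268, 272]
t=15: [264, 261, 264, 261]
t=16: [270, 272, 270, 272]
t=17: [262, 261, 262, 261]
t=18: [272, 272, 272, 272]
t=19: [261, 261, 261, 261]
t=20: [273, 273, 273, 273]
t=21: [260, 260, 260, 260]
t=22: [274, 274, 274, 274]
t=23: [259, 259, 259, 259]
t=24: [275, 275, 275, 275]
t=25: [258, 258, 258, 258]
t=26: [276, 276, 276, 276]
t=27: [257, 257, 257, 257]
t=28: [277, 277, 277, 277]
t=29: [256, 256, 256, 256]
t=30: [279, 279, 279, 279]
t=31: [253, 253, 253, 253]
t=32: [275, 275, 275, 275]

Answer: 8
Key observation: The state at step 24, [275, 275, 275, 275], reappears at step 32 — and no state repeats earlier — so the cycle the system enters has period 8.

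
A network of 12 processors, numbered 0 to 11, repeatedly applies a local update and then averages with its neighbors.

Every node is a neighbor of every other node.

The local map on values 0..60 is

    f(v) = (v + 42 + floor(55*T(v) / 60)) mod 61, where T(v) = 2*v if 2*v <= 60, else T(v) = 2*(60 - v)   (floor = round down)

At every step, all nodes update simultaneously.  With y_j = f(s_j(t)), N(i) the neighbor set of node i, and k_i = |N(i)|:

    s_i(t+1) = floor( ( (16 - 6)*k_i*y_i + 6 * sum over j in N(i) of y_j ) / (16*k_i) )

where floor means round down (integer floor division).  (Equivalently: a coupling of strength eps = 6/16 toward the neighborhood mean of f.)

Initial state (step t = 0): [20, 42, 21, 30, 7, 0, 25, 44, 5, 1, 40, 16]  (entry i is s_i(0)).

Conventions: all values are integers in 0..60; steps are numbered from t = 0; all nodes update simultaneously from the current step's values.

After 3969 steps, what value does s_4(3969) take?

Simulating step by step:
t=0: [20, 42, 21, 30, 7, 0, 25, 44, 5, 1, 40, 16]
t=1: [37, 49, 39, 18, 15, 40, 46, 47, 49, 41, 49, 31]
t=2: [53, 48, 52, 37, 32, 52, 49, 48, 48, 51, 48, 20]
t=3: [45, 48, 46, 53, 20, 46, 48, 48, 48, 46, 48, 40]
t=4: [51, 50, 51, 47, 42, 51, 50, 50, 50, 51, 50, 54]
t=5: [48, 49, 48, 50, 53, 48, 49, 49, 49, 48, 49, 47]
t=6: [50, 50, 50, 49, 47, 50, 50, 50, 50, 50, 50, 50]
t=7: [49, 49, 49, 49, 50, 49, 49, 49, 49, 49, 49, 49]
t=8: [49, 49, 49, 49, 49, 49, 49, 49, 49, 49, 49, 49]
t=9: [50, 50, 50, 50, 50, 50, 50, 50, 50, 50, 50, 50]
t=10: [49, 49, 49, 49, 49, 49, 49, 49, 49, 49, 49, 49]

Answer: s_4(3969) = 50
Key observation: The state at step 8, [49, 49, 49, 49, 49, 49, 49, 49, 49, 49, 49, 49], reappears at step 10: the system is in a cycle of period 2 from step 8 on.  Therefore the state at step 3969 equals the state at step 8 + ((3969 - 8) mod 2) = 9, which is [50, 50, 50, 50, 50, 50, 50, 50, 50, 50, 50, 50].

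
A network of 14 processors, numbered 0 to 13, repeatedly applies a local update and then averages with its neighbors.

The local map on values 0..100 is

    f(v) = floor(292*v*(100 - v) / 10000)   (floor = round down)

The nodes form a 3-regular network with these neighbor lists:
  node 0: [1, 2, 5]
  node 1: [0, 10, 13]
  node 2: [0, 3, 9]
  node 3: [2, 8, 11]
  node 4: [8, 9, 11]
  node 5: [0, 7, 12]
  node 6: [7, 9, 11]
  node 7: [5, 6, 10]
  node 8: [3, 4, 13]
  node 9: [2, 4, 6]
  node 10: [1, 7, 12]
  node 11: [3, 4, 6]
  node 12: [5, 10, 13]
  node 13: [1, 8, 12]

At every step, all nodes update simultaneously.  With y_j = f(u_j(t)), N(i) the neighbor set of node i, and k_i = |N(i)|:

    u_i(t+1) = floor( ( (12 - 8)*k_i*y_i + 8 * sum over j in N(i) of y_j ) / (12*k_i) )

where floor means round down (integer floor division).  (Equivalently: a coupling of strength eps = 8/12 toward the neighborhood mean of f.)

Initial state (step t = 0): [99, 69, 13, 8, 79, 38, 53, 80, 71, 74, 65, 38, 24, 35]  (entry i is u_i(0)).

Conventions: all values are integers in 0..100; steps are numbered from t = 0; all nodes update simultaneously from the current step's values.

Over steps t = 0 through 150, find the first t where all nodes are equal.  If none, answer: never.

Answer: 6
Key observation: Synchronization is absorbing here: once all nodes are equal they stay equal, and step 6 is the first all-equal step.

Derivation:
t=0: [99, 69, 13, 8, 79, 38, 53, 80, 71, 74, 65, 38, 24, 35]  (not all equal)
t=1: [36, 50, 28, 42, 56, 45, 61, 61, 50, 52, 57, 54, 62, 60]  (not all equal)
t=2: [67, 70, 66, 68, 71, 69, 70, 70, 71, 68, 70, 70, 70, 70]  (not all equal)
t=3: [63, 61, 63, 62, 60, 62, 61, 61, 60, 62, 61, 61, 61, 60]  (not all equal)
t=4: [68, 69, 68, 68, 69, 68, 68, 68, 69, 68, 69, 69, 69, 69]  (not all equal)
t=5: [62, 62, 63, 62, 62, 62, 62, 62, 62, 62, 62, 62, 62, 62]  (not all equal)
t=6: [68, 68, 68, 68, 68, 68, 68, 68, 68, 68, 68, 68, 68, 68]  (all equal)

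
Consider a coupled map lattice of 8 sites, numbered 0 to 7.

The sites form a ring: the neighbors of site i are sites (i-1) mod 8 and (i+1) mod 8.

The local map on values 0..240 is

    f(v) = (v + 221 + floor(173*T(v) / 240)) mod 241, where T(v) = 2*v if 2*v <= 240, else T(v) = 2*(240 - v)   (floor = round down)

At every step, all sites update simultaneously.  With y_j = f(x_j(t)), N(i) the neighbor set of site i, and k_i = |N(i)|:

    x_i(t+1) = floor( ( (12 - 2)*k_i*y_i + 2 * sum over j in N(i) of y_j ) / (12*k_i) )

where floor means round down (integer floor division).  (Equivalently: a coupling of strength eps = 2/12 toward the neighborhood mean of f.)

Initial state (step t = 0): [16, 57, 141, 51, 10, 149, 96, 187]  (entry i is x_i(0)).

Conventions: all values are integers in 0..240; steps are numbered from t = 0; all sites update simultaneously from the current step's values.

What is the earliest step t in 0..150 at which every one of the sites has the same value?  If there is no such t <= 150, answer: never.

Simulating step by step:
t=0: [16, 57, 141, 51, 10, 149, 96, 187]  (not all equal)
t=1: [25, 102, 36, 88, 13, 34, 180, 21]  (not all equal)
t=2: [55, 199, 91, 168, 30, 53, 12, 29]  (not all equal)
t=3: [119, 224, 189, 29, 54, 96, 20, 51]  (not all equal)
t=4: [51, 191, 23, 51, 114, 189, 49, 91]  (not all equal)
t=5: [103, 11, 38, 91, 22, 10, 99, 185]  (not all equal)
t=6: [193, 30, 77, 177, 44, 24, 184, 40]  (not all equal)
t=7: [210, 78, 144, 26, 76, 39, 12, 84]  (not all equal)
t=8: [223, 162, 35, 51, 147, 77, 29, 174]  (not all equal)
t=9: [190, 35, 63, 93, 39, 145, 56, 29]  (not all equal)
t=10: [10, 65, 133, 189, 81, 32, 102, 51]  (not all equal)
t=11: [23, 117, 33, 17, 152, 82, 204, 106]  (not all equal)
t=12: [51, 28, 53, 23, 30, 171, 230, 220]  (not all equal)
t=13: [109, 57, 97, 43, 47, 30, 206, 217]  (not all equal)
t=14: [33, 117, 196, 95, 89, 71, 219, 211]  (not all equal)
t=15: [71, 44, 218, 212, 194, 163, 222, 217]  (not all equal)
t=16: [153, 104, 217, 232, 220, 49, 209, 223]  (not all equal)
t=17: [52, 214, 229, 224, 216, 120, 221, 210]  (not all equal)
t=18: [127, 220, 224, 227, 213, 64, 212, 222]  (not all equal)
t=19: [61, 211, 226, 225, 222, 151, 223, 210]  (not all equal)
t=20: [145, 222, 226, 226, 209, 52, 210, 223]  (not all equal)
t=21: [54, 209, 226, 226, 221, 127, 221, 210]  (not all equal)
t=22: [131, 222, 226, 226, 211, 61, 211, 222]  (not all equal)
t=23: [60, 210, 226, 226, 222, 145, 222, 210]  (not all equal)
t=24: [143, 223, 226, 226, 209, 54, 210, 223]  (not all equal)
t=25: [55, 209, 226, 226, 222, 131, 222, 210]  (not all equal)
t=26: [133, 222, 226, 226, 210, 60, 210, 222]  (not all equal)
t=27: [59, 210, 226, 226, 223, 143, 223, 210]  (not all equal)
t=28: [142, 223, 226, 226, 209, 55, 210, 223]  (not all equal)
t=29: [56, 209, 226, 226, 222, 133, 222, 210]  (not all equal)
t=30: [135, 222, 226, 226, 210, 59, 210, 222]  (not all equal)
t=31: [58, 210, 226, 226, 223, 142, 223, 210]  (not all equal)
t=32: [139, 223, 226, 226, 209, 56, 210, 223]  (not all equal)
t=33: [57, 209, 226, 226, 222, 135, 222, 210]  (not all equal)
t=34: [138, 222, 226, 226, 210, 58, 210, 223]  (not all equal)
t=35: [57, 210, 226, 226, 223, 139, 223, 210]  (not all equal)
t=36: [138, 222, 226, 226, 209, 57, 210, 223]  (not all equal)
t=37: [57, 210, 226, 226, 222, 138, 223, 210]  (not all equal)
t=38: [138, 222, 226, 226, 210, 57, 210, 223]  (not all equal)
t=39: [57, 210, 226, 226, 222, 138, 223, 210]  (not all equal)

Answer: never
Key observation: The state at step 37 reappears at step 39 — the system is in a cycle of period 2 from step 37 on.  No step 0..39 is synchronized, and the cycle repeats forever, so no step up to 150 (or ever) has all sites equal.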